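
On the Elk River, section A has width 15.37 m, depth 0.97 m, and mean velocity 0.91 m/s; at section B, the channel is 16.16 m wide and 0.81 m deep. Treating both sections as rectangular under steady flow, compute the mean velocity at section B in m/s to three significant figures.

Q = A₁V₁ = (15.37×0.97) × 0.91 = 13.57 m³/s
A₂ = 16.16 × 0.81 = 13.09 m²
V₂ = Q/A₂ = 13.57/13.09 = 1.036 m/s

1.04 m/s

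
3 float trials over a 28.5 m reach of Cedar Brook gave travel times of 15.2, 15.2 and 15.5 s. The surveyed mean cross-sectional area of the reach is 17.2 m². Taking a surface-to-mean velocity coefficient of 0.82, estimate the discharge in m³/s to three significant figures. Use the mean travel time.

26.3 m³/s

t̄ = (15.2 + 15.2 + 15.5) / 3 = 15.3 s
v_surface = L / t̄ = 28.5 / 15.3 = 1.863 m/s
v_mean = 0.82 × 1.863 = 1.527 m/s
Q = A × v_mean = 17.2 × 1.527 = 26.27 m³/s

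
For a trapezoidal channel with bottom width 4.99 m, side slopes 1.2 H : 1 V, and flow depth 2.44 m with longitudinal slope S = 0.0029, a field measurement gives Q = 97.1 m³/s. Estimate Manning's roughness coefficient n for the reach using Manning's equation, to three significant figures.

A = (b + z·y)·y = (4.99 + 1.2×2.44)×2.44 = 19.32 m²
P = b + 2y√(1+z²) = 4.99 + 2×2.44×√(1+1.2²) = 12.61 m
R = A/P = 19.32/12.61 = 1.532 m
n = (1/Q)·A·R^(2/3)·S^(1/2) = (1/97.1) × 19.32 × 1.329 × 0.05385 = 0.01424

0.0142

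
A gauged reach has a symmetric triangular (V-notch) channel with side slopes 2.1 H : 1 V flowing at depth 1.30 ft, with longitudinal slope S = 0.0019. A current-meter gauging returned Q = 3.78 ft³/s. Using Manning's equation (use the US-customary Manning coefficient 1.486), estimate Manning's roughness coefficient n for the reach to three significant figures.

0.0426

A = z·y² = 2.1×1.30² = 3.549 ft²
P = 2y√(1+z²) = 2×1.30×√(1+2.1²) = 6.047 ft
R = A/P = 3.549/6.047 = 0.5869 ft
n = (1.486/Q)·A·R^(2/3)·S^(1/2) = (1.486/3.78) × 3.549 × 0.7010 × 0.04359 = 0.04263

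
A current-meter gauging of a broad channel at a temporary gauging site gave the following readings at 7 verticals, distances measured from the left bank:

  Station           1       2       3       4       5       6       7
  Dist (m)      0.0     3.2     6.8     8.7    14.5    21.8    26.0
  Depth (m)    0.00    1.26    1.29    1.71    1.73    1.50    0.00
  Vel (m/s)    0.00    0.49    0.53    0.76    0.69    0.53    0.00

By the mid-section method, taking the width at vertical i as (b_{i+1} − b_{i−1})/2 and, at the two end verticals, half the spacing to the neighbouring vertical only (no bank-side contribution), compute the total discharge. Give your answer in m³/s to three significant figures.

w_2 = (6.8 − 0.0)/2 = 3.4 m; q_2 = 0.49 × 1.26 × 3.4 = 2.099 m³/s
w_3 = (8.7 − 3.2)/2 = 2.75 m; q_3 = 0.53 × 1.29 × 2.75 = 1.880 m³/s
w_4 = (14.5 − 6.8)/2 = 3.85 m; q_4 = 0.76 × 1.71 × 3.85 = 5.003 m³/s
w_5 = (21.8 − 8.7)/2 = 6.55 m; q_5 = 0.69 × 1.73 × 6.55 = 7.819 m³/s
w_6 = (26.0 − 14.5)/2 = 5.75 m; q_6 = 0.53 × 1.50 × 5.75 = 4.571 m³/s
Stations 1, 7 contribute zero (depth or velocity is 0).
Q = Σ qᵢ = 21.37 m³/s

21.4 m³/s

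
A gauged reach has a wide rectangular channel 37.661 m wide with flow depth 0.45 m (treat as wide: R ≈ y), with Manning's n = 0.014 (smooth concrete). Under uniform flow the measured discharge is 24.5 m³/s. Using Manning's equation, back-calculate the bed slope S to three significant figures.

A = b·y = 37.661 × 0.45 = 16.95 m²
Wide channel: R ≈ y = 0.45 m
S = (Q·n / (1·A·R^(2/3)))² = (24.5×0.014 / (1×16.95×0.5872))² = 0.001188

0.00119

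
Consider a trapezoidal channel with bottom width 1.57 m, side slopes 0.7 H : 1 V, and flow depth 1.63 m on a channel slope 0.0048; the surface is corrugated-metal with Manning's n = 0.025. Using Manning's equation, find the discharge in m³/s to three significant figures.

10.5 m³/s

A = (b + z·y)·y = (1.57 + 0.7×1.63)×1.63 = 4.419 m²
P = b + 2y√(1+z²) = 1.57 + 2×1.63×√(1+0.7²) = 5.549 m
R = A/P = 4.419/5.549 = 0.7963 m
Q = (1/n)·A·R^(2/3)·S^(1/2) = (1/0.025) × 4.419 × 0.7963^(2/3) × 0.0048^(1/2) = 10.52 m³/s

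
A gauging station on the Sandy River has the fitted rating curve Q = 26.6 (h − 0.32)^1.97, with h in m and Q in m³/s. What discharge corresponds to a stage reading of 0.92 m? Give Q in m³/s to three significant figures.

Q = 26.6 × (0.92 − 0.32)^1.97 = 26.6 × 0.6^1.97 = 9.724 m³/s

9.72 m³/s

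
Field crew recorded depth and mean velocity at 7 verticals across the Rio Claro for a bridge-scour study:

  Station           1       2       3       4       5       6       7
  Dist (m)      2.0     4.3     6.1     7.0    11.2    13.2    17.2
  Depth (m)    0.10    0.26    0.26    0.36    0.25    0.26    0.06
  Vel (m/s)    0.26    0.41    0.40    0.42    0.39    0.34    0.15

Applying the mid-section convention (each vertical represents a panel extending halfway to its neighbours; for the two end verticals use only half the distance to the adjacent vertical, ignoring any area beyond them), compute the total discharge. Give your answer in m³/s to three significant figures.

w_1 = (4.3 − 2.0)/2 = 1.15 m; q_1 = 0.26 × 0.10 × 1.15 = 0.02990 m³/s
w_2 = (6.1 − 2.0)/2 = 2.05 m; q_2 = 0.41 × 0.26 × 2.05 = 0.2185 m³/s
w_3 = (7.0 − 4.3)/2 = 1.35 m; q_3 = 0.40 × 0.26 × 1.35 = 0.1404 m³/s
w_4 = (11.2 − 6.1)/2 = 2.55 m; q_4 = 0.42 × 0.36 × 2.55 = 0.3856 m³/s
w_5 = (13.2 − 7.0)/2 = 3.1 m; q_5 = 0.39 × 0.25 × 3.1 = 0.3023 m³/s
w_6 = (17.2 − 11.2)/2 = 3 m; q_6 = 0.34 × 0.26 × 3 = 0.2652 m³/s
w_7 = (17.2 − 13.2)/2 = 2 m; q_7 = 0.15 × 0.06 × 2 = 0.01800 m³/s
Q = Σ qᵢ = 1.360 m³/s

1.36 m³/s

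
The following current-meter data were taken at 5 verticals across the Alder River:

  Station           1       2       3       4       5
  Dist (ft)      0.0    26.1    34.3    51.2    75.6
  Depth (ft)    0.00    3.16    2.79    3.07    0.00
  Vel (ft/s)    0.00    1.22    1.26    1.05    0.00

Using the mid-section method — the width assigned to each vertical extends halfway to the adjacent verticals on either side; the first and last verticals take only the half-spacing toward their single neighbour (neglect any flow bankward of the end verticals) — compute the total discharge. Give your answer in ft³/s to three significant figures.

w_2 = (34.3 − 0.0)/2 = 17.15 ft; q_2 = 1.22 × 3.16 × 17.15 = 66.12 ft³/s
w_3 = (51.2 − 26.1)/2 = 12.55 ft; q_3 = 1.26 × 2.79 × 12.55 = 44.12 ft³/s
w_4 = (75.6 − 34.3)/2 = 20.65 ft; q_4 = 1.05 × 3.07 × 20.65 = 66.57 ft³/s
Stations 1, 5 contribute zero (depth or velocity is 0).
Q = Σ qᵢ = 176.8 ft³/s

177 ft³/s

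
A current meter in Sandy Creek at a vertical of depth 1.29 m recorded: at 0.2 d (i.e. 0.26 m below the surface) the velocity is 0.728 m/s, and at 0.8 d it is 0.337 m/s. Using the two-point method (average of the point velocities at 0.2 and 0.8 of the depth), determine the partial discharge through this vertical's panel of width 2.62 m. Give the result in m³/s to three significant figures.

1.80 m³/s

v̄ = (0.728 + 0.337) / 2 = 0.5325 m/s
q = v̄ × d × w = 0.5325 × 1.29 × 2.62 = 1.800 m³/s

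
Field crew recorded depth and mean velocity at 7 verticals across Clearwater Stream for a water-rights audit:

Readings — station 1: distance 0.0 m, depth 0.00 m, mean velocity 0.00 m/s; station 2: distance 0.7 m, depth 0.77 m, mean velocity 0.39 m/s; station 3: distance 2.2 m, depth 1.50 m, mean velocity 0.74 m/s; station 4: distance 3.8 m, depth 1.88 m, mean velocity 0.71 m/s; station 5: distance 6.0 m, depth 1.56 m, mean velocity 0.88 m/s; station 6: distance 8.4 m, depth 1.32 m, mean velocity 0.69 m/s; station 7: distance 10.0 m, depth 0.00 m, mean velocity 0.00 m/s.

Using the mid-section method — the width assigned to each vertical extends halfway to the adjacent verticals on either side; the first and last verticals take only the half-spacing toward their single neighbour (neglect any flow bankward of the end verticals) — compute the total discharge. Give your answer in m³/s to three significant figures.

9.57 m³/s

w_2 = (2.2 − 0.0)/2 = 1.1 m; q_2 = 0.39 × 0.77 × 1.1 = 0.3303 m³/s
w_3 = (3.8 − 0.7)/2 = 1.55 m; q_3 = 0.74 × 1.50 × 1.55 = 1.721 m³/s
w_4 = (6.0 − 2.2)/2 = 1.9 m; q_4 = 0.71 × 1.88 × 1.9 = 2.536 m³/s
w_5 = (8.4 − 3.8)/2 = 2.3 m; q_5 = 0.88 × 1.56 × 2.3 = 3.157 m³/s
w_6 = (10.0 − 6.0)/2 = 2 m; q_6 = 0.69 × 1.32 × 2 = 1.822 m³/s
Stations 1, 7 contribute zero (depth or velocity is 0).
Q = Σ qᵢ = 9.566 m³/s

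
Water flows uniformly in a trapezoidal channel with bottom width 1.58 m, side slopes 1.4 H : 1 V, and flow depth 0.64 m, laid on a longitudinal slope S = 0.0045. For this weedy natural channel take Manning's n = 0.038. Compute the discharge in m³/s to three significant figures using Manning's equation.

A = (b + z·y)·y = (1.58 + 1.4×0.64)×0.64 = 1.585 m²
P = b + 2y√(1+z²) = 1.58 + 2×0.64×√(1+1.4²) = 3.782 m
R = A/P = 1.585/3.782 = 0.4190 m
Q = (1/n)·A·R^(2/3)·S^(1/2) = (1/0.038) × 1.585 × 0.4190^(2/3) × 0.0045^(1/2) = 1.566 m³/s

1.57 m³/s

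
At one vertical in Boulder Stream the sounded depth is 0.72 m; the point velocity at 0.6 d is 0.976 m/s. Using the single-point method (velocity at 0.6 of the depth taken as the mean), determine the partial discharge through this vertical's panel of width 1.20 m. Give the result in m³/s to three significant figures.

v̄ = v₀.₆ = 0.976 m/s
q = v̄ × d × w = 0.9760 × 0.72 × 1.20 = 0.8433 m³/s

0.843 m³/s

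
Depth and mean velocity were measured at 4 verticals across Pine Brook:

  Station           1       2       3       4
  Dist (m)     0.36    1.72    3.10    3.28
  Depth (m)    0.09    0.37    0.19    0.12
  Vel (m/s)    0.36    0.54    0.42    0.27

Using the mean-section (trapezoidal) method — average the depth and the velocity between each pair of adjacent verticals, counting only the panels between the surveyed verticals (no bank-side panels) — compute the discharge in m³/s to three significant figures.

Panel 1-2: Δb = 1.36 m, d̄ = (0.09+0.37)/2 = 0.23, v̄ = (0.36+0.54)/2 = 0.45 → q = 1.36×0.23×0.45 = 0.1408 m³/s
Panel 2-3: Δb = 1.38 m, d̄ = (0.37+0.19)/2 = 0.28, v̄ = (0.54+0.42)/2 = 0.48 → q = 1.38×0.28×0.48 = 0.1855 m³/s
Panel 3-4: Δb = 0.18 m, d̄ = (0.19+0.12)/2 = 0.155, v̄ = (0.42+0.27)/2 = 0.345 → q = 0.18×0.155×0.345 = 0.009626 m³/s
Q = Σ q = 0.3359 m³/s

0.336 m³/s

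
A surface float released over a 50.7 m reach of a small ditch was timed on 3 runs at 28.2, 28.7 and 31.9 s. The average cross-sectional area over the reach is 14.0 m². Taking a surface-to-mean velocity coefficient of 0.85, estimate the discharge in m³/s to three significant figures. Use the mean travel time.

t̄ = (28.2 + 28.7 + 31.9) / 3 = 29.6 s
v_surface = L / t̄ = 50.7 / 29.6 = 1.713 m/s
v_mean = 0.85 × 1.713 = 1.456 m/s
Q = A × v_mean = 14.0 × 1.456 = 20.38 m³/s

20.4 m³/s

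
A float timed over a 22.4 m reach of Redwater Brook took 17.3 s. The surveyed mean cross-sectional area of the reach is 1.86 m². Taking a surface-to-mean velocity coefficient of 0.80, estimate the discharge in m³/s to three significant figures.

1.93 m³/s

v_surface = L / t̄ = 22.4 / 17.3 = 1.295 m/s
v_mean = 0.80 × 1.295 = 1.036 m/s
Q = A × v_mean = 1.86 × 1.036 = 1.927 m³/s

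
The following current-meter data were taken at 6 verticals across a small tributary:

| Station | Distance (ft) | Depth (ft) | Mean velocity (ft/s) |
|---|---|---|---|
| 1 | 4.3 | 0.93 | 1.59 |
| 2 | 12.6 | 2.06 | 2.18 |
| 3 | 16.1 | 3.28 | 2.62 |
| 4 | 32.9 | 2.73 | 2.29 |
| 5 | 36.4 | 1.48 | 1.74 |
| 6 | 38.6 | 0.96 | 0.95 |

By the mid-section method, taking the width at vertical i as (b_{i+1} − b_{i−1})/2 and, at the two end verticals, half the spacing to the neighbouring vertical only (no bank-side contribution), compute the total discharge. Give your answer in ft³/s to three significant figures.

192 ft³/s

w_1 = (12.6 − 4.3)/2 = 4.15 ft; q_1 = 1.59 × 0.93 × 4.15 = 6.137 ft³/s
w_2 = (16.1 − 4.3)/2 = 5.9 ft; q_2 = 2.18 × 2.06 × 5.9 = 26.50 ft³/s
w_3 = (32.9 − 12.6)/2 = 10.15 ft; q_3 = 2.62 × 3.28 × 10.15 = 87.23 ft³/s
w_4 = (36.4 − 16.1)/2 = 10.15 ft; q_4 = 2.29 × 2.73 × 10.15 = 63.45 ft³/s
w_5 = (38.6 − 32.9)/2 = 2.85 ft; q_5 = 1.74 × 1.48 × 2.85 = 7.339 ft³/s
w_6 = (38.6 − 36.4)/2 = 1.1 ft; q_6 = 0.95 × 0.96 × 1.1 = 1.003 ft³/s
Q = Σ qᵢ = 191.7 ft³/s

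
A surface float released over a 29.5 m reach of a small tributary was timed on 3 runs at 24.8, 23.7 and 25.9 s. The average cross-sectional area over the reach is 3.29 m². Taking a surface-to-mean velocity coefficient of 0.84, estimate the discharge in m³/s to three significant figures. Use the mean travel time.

t̄ = (24.8 + 23.7 + 25.9) / 3 = 24.8 s
v_surface = L / t̄ = 29.5 / 24.8 = 1.190 m/s
v_mean = 0.84 × 1.190 = 0.9992 m/s
Q = A × v_mean = 3.29 × 0.9992 = 3.287 m³/s

3.29 m³/s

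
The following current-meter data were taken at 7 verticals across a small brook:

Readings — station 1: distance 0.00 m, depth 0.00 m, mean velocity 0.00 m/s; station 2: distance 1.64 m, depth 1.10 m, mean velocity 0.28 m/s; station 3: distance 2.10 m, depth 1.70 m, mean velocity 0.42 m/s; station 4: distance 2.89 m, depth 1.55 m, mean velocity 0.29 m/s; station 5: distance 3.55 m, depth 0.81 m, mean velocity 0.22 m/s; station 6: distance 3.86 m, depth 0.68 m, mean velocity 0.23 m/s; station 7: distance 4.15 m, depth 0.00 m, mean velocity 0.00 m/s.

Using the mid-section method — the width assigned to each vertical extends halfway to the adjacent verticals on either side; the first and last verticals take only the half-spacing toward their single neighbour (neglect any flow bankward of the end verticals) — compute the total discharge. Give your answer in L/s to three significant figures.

1230 L/s

w_2 = (2.10 − 0.00)/2 = 1.05 m; q_2 = 0.28 × 1.10 × 1.05 = 0.3234 m³/s
w_3 = (2.89 − 1.64)/2 = 0.625 m; q_3 = 0.42 × 1.70 × 0.625 = 0.4463 m³/s
w_4 = (3.55 − 2.10)/2 = 0.725 m; q_4 = 0.29 × 1.55 × 0.725 = 0.3259 m³/s
w_5 = (3.86 − 2.89)/2 = 0.485 m; q_5 = 0.22 × 0.81 × 0.485 = 0.08643 m³/s
w_6 = (4.15 − 3.55)/2 = 0.3 m; q_6 = 0.23 × 0.68 × 0.3 = 0.04692 m³/s
Stations 1, 7 contribute zero (depth or velocity is 0).
Q = Σ qᵢ = 1.229 m³/s
= 1.229 × 1000 = 1229 L/s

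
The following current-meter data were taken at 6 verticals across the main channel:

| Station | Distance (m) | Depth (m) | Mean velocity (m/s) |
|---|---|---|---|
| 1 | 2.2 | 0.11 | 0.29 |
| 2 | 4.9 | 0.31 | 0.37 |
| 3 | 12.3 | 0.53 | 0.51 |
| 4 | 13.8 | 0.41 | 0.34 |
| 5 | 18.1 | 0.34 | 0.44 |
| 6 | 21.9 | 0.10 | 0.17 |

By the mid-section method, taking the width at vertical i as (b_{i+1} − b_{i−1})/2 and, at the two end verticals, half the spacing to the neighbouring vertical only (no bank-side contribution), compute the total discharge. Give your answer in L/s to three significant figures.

2870 L/s

w_1 = (4.9 − 2.2)/2 = 1.35 m; q_1 = 0.29 × 0.11 × 1.35 = 0.04307 m³/s
w_2 = (12.3 − 2.2)/2 = 5.05 m; q_2 = 0.37 × 0.31 × 5.05 = 0.5792 m³/s
w_3 = (13.8 − 4.9)/2 = 4.45 m; q_3 = 0.51 × 0.53 × 4.45 = 1.203 m³/s
w_4 = (18.1 − 12.3)/2 = 2.9 m; q_4 = 0.34 × 0.41 × 2.9 = 0.4043 m³/s
w_5 = (21.9 − 13.8)/2 = 4.05 m; q_5 = 0.44 × 0.34 × 4.05 = 0.6059 m³/s
w_6 = (21.9 − 18.1)/2 = 1.9 m; q_6 = 0.17 × 0.10 × 1.9 = 0.03230 m³/s
Q = Σ qᵢ = 2.868 m³/s
= 2.868 × 1000 = 2868 L/s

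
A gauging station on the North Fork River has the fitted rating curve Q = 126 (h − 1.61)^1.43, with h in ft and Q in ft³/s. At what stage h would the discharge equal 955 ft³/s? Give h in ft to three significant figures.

h − h₀ = (Q/C)^(1/b) = (955/126)^(1/1.43) = 4.122 ft
h = 1.61 + 4.122 = 5.732 ft

5.73 ft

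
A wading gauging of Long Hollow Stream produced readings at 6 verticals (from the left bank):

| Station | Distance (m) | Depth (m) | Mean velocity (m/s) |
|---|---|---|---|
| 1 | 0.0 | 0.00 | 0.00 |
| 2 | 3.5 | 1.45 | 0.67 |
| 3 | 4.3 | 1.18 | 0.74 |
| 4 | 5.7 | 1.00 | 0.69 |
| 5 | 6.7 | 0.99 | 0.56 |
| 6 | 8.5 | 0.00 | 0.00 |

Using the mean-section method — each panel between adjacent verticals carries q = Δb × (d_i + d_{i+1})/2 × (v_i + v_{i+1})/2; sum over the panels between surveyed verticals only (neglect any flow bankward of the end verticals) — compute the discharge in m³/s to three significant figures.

Panel 1-2: Δb = 3.5 m, d̄ = (0.00+1.45)/2 = 0.725, v̄ = (0.00+0.67)/2 = 0.335 → q = 3.5×0.725×0.335 = 0.8501 m³/s
Panel 2-3: Δb = 0.8 m, d̄ = (1.45+1.18)/2 = 1.315, v̄ = (0.67+0.74)/2 = 0.705 → q = 0.8×1.315×0.705 = 0.7417 m³/s
Panel 3-4: Δb = 1.4 m, d̄ = (1.18+1.00)/2 = 1.09, v̄ = (0.74+0.69)/2 = 0.715 → q = 1.4×1.09×0.715 = 1.091 m³/s
Panel 4-5: Δb = 1 m, d̄ = (1.00+0.99)/2 = 0.995, v̄ = (0.69+0.56)/2 = 0.625 → q = 1×0.995×0.625 = 0.6219 m³/s
Panel 5-6: Δb = 1.8 m, d̄ = (0.99+0.00)/2 = 0.495, v̄ = (0.56+0.00)/2 = 0.28 → q = 1.8×0.495×0.28 = 0.2495 m³/s
Q = Σ q = 3.554 m³/s

3.55 m³/s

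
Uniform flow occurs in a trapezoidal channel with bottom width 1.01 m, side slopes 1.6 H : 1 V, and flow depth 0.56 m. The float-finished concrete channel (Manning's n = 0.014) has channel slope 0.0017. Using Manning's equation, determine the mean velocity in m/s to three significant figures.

1.44 m/s

A = (b + z·y)·y = (1.01 + 1.6×0.56)×0.56 = 1.067 m²
P = b + 2y√(1+z²) = 1.01 + 2×0.56×√(1+1.6²) = 3.123 m
R = A/P = 1.067/3.123 = 0.3418 m
Q = (1/n)·A·R^(2/3)·S^(1/2) = (1/0.014) × 1.067 × 0.3418^(2/3) × 0.0017^(1/2) = 1.537 m³/s
V = Q/A = 1.537/1.067 = 1.440 m/s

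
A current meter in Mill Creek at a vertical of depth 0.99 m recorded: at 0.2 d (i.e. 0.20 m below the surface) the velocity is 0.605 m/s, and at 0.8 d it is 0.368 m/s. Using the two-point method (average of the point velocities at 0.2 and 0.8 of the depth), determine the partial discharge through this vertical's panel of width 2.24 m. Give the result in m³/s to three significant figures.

v̄ = (0.605 + 0.368) / 2 = 0.4865 m/s
q = v̄ × d × w = 0.4865 × 0.99 × 2.24 = 1.079 m³/s

1.08 m³/s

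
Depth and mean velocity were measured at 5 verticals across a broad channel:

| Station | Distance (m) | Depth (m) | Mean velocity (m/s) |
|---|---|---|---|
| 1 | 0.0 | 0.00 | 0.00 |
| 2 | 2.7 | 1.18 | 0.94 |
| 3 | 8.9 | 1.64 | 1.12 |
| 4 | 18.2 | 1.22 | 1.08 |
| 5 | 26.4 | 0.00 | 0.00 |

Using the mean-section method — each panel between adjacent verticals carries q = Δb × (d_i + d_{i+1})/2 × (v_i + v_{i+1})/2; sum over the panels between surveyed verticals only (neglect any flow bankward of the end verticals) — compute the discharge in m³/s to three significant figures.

Panel 1-2: Δb = 2.7 m, d̄ = (0.00+1.18)/2 = 0.59, v̄ = (0.00+0.94)/2 = 0.47 → q = 2.7×0.59×0.47 = 0.7487 m³/s
Panel 2-3: Δb = 6.2 m, d̄ = (1.18+1.64)/2 = 1.41, v̄ = (0.94+1.12)/2 = 1.03 → q = 6.2×1.41×1.03 = 9.004 m³/s
Panel 3-4: Δb = 9.3 m, d̄ = (1.64+1.22)/2 = 1.43, v̄ = (1.12+1.08)/2 = 1.1 → q = 9.3×1.43×1.1 = 14.63 m³/s
Panel 4-5: Δb = 8.2 m, d̄ = (1.22+0.00)/2 = 0.61, v̄ = (1.08+0.00)/2 = 0.54 → q = 8.2×0.61×0.54 = 2.701 m³/s
Q = Σ q = 27.08 m³/s

27.1 m³/s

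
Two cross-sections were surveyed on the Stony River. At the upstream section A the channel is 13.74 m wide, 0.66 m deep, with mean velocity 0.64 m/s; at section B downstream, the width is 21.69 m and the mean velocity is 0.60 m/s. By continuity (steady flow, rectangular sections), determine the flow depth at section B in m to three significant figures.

0.446 m

Q = A₁V₁ = (13.74×0.66) × 0.64 = 5.804 m³/s
d₂ = Q/(b₂ V₂) = 5.804/(21.69×0.60) = 0.4460 m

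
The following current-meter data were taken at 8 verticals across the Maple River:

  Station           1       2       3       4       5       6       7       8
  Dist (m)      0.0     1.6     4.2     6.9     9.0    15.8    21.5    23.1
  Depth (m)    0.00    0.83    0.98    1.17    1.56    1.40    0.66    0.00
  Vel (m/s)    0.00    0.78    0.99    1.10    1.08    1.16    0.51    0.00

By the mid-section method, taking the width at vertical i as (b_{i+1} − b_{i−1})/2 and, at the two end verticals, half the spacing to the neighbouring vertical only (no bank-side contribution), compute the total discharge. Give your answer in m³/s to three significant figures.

25.9 m³/s

w_2 = (4.2 − 0.0)/2 = 2.1 m; q_2 = 0.78 × 0.83 × 2.1 = 1.360 m³/s
w_3 = (6.9 − 1.6)/2 = 2.65 m; q_3 = 0.99 × 0.98 × 2.65 = 2.571 m³/s
w_4 = (9.0 − 4.2)/2 = 2.4 m; q_4 = 1.10 × 1.17 × 2.4 = 3.089 m³/s
w_5 = (15.8 − 6.9)/2 = 4.45 m; q_5 = 1.08 × 1.56 × 4.45 = 7.497 m³/s
w_6 = (21.5 − 9.0)/2 = 6.25 m; q_6 = 1.16 × 1.40 × 6.25 = 10.15 m³/s
w_7 = (23.1 − 15.8)/2 = 3.65 m; q_7 = 0.51 × 0.66 × 3.65 = 1.229 m³/s
Stations 1, 8 contribute zero (depth or velocity is 0).
Q = Σ qᵢ = 25.90 m³/s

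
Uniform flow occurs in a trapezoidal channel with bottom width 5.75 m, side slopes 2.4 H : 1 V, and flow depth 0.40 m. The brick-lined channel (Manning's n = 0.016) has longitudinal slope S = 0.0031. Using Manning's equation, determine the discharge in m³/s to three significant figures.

A = (b + z·y)·y = (5.75 + 2.4×0.40)×0.40 = 2.684 m²
P = b + 2y√(1+z²) = 5.75 + 2×0.40×√(1+2.4²) = 7.830 m
R = A/P = 2.684/7.830 = 0.3428 m
Q = (1/n)·A·R^(2/3)·S^(1/2) = (1/0.016) × 2.684 × 0.3428^(2/3) × 0.0031^(1/2) = 4.575 m³/s

4.57 m³/s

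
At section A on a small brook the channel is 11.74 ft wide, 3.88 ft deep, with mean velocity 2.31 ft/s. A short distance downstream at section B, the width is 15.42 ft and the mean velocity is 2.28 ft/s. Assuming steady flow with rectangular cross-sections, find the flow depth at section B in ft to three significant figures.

Q = A₁V₁ = (11.74×3.88) × 2.31 = 105.2 ft³/s
d₂ = Q/(b₂ V₂) = 105.2/(15.42×2.28) = 2.993 ft

2.99 ft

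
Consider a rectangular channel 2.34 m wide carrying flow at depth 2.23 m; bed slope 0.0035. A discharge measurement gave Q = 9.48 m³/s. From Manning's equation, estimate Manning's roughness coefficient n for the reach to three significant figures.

A = b·y = 2.34 × 2.23 = 5.218 m²
P = b + 2y = 2.34 + 2×2.23 = 6.800 m
R = A/P = 5.218/6.800 = 0.7674 m
n = (1/Q)·A·R^(2/3)·S^(1/2) = (1/9.48) × 5.218 × 0.8382 × 0.05916 = 0.02730

0.0273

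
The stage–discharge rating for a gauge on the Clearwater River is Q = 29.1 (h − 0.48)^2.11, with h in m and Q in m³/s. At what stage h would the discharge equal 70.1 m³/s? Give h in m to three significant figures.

h − h₀ = (Q/C)^(1/b) = (70.1/29.1)^(1/2.11) = 1.517 m
h = 0.48 + 1.517 = 1.997 m

2.00 m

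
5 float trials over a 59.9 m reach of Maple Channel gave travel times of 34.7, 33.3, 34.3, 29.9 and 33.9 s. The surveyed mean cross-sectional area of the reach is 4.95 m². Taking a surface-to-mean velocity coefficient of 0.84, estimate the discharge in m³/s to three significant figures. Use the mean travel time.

7.50 m³/s

t̄ = (34.7 + 33.3 + 34.3 + 29.9 + 33.9) / 5 = 33.22 s
v_surface = L / t̄ = 59.9 / 33.22 = 1.803 m/s
v_mean = 0.84 × 1.803 = 1.515 m/s
Q = A × v_mean = 4.95 × 1.515 = 7.497 m³/s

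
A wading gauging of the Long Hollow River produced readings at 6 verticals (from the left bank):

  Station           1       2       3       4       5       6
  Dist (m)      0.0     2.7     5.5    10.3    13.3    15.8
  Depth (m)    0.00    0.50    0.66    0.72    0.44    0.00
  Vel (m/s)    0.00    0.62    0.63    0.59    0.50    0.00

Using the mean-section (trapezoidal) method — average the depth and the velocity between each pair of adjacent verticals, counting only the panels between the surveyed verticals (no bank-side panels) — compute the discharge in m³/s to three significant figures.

Panel 1-2: Δb = 2.7 m, d̄ = (0.00+0.50)/2 = 0.25, v̄ = (0.00+0.62)/2 = 0.31 → q = 2.7×0.25×0.31 = 0.2093 m³/s
Panel 2-3: Δb = 2.8 m, d̄ = (0.50+0.66)/2 = 0.58, v̄ = (0.62+0.63)/2 = 0.625 → q = 2.8×0.58×0.625 = 1.015 m³/s
Panel 3-4: Δb = 4.8 m, d̄ = (0.66+0.72)/2 = 0.69, v̄ = (0.63+0.59)/2 = 0.61 → q = 4.8×0.69×0.61 = 2.020 m³/s
Panel 4-5: Δb = 3 m, d̄ = (0.72+0.44)/2 = 0.58, v̄ = (0.59+0.50)/2 = 0.545 → q = 3×0.58×0.545 = 0.9483 m³/s
Panel 5-6: Δb = 2.5 m, d̄ = (0.44+0.00)/2 = 0.22, v̄ = (0.50+0.00)/2 = 0.25 → q = 2.5×0.22×0.25 = 0.1375 m³/s
Q = Σ q = 4.330 m³/s

4.33 m³/s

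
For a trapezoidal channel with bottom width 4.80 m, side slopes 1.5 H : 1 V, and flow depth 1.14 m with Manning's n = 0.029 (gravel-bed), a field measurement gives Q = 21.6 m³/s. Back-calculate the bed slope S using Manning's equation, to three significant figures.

A = (b + z·y)·y = (4.80 + 1.5×1.14)×1.14 = 7.421 m²
P = b + 2y√(1+z²) = 4.80 + 2×1.14×√(1+1.5²) = 8.910 m
R = A/P = 7.421/8.910 = 0.8329 m
S = (Q·n / (1·A·R^(2/3)))² = (21.6×0.029 / (1×7.421×0.8852))² = 0.009091

0.00909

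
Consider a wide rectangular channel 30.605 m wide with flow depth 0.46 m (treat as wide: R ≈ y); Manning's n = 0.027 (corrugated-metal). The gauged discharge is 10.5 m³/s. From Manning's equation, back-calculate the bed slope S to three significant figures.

A = b·y = 30.605 × 0.46 = 14.08 m²
Wide channel: R ≈ y = 0.46 m
S = (Q·n / (1·A·R^(2/3)))² = (10.5×0.027 / (1×14.08×0.5959))² = 0.001142

0.00114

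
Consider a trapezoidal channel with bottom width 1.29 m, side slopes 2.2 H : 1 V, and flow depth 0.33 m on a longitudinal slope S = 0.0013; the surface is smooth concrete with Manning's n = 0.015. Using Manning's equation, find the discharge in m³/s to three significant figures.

0.601 m³/s

A = (b + z·y)·y = (1.29 + 2.2×0.33)×0.33 = 0.6653 m²
P = b + 2y√(1+z²) = 1.29 + 2×0.33×√(1+2.2²) = 2.885 m
R = A/P = 0.6653/2.885 = 0.2306 m
Q = (1/n)·A·R^(2/3)·S^(1/2) = (1/0.015) × 0.6653 × 0.2306^(2/3) × 0.0013^(1/2) = 0.6014 m³/s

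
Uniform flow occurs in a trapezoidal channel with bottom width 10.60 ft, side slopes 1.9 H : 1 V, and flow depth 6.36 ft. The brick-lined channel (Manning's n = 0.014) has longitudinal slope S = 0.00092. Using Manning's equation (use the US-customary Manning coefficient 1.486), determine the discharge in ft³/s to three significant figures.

1130 ft³/s

A = (b + z·y)·y = (10.60 + 1.9×6.36)×6.36 = 144.3 ft²
P = b + 2y√(1+z²) = 10.60 + 2×6.36×√(1+1.9²) = 37.91 ft
R = A/P = 144.3/37.91 = 3.805 ft
Q = (1.486/n)·A·R^(2/3)·S^(1/2) = (1.486/0.014) × 144.3 × 3.805^(2/3) × 0.00092^(1/2) = 1132 ft³/s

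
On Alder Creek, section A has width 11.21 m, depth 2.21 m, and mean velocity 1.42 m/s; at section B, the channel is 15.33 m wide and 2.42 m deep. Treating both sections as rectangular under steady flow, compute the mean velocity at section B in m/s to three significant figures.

0.948 m/s

Q = A₁V₁ = (11.21×2.21) × 1.42 = 35.18 m³/s
A₂ = 15.33 × 2.42 = 37.10 m²
V₂ = Q/A₂ = 35.18/37.10 = 0.9483 m/s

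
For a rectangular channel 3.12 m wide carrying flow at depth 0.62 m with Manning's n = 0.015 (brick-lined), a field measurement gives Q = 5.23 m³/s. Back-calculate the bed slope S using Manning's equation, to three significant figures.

0.00486

A = b·y = 3.12 × 0.62 = 1.934 m²
P = b + 2y = 3.12 + 2×0.62 = 4.360 m
R = A/P = 1.934/4.360 = 0.4437 m
S = (Q·n / (1·A·R^(2/3)))² = (5.23×0.015 / (1×1.934×0.5817))² = 0.004860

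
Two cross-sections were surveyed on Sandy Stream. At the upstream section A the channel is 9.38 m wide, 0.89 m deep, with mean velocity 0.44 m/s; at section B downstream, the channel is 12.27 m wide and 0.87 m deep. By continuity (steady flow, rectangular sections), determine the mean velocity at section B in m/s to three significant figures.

Q = A₁V₁ = (9.38×0.89) × 0.44 = 3.673 m³/s
A₂ = 12.27 × 0.87 = 10.67 m²
V₂ = Q/A₂ = 3.673/10.67 = 0.3441 m/s

0.344 m/s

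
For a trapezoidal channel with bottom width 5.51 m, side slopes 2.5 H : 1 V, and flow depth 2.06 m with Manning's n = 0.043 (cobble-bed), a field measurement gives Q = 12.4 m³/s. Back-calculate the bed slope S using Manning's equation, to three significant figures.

0.000406

A = (b + z·y)·y = (5.51 + 2.5×2.06)×2.06 = 21.96 m²
P = b + 2y√(1+z²) = 5.51 + 2×2.06×√(1+2.5²) = 16.60 m
R = A/P = 21.96/16.60 = 1.323 m
S = (Q·n / (1·A·R^(2/3)))² = (12.4×0.043 / (1×21.96×1.205))² = 0.0004061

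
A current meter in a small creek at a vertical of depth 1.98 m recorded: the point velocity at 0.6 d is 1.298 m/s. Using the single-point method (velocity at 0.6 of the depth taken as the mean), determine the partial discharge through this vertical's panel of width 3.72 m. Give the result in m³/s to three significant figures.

v̄ = v₀.₆ = 1.298 m/s
q = v̄ × d × w = 1.298 × 1.98 × 3.72 = 9.561 m³/s

9.56 m³/s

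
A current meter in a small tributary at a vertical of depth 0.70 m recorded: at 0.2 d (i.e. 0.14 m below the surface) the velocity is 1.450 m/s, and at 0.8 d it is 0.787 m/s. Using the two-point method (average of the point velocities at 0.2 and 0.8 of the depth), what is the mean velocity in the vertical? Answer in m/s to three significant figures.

1.12 m/s

v̄ = (1.450 + 0.787) / 2 = 1.119 m/s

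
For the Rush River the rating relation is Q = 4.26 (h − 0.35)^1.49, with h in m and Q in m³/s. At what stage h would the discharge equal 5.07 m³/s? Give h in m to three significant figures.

1.47 m

h − h₀ = (Q/C)^(1/b) = (5.07/4.26)^(1/1.49) = 1.124 m
h = 0.35 + 1.124 = 1.474 m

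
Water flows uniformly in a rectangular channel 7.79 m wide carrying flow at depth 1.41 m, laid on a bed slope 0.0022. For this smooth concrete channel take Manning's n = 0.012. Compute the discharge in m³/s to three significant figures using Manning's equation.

A = b·y = 7.79 × 1.41 = 10.98 m²
P = b + 2y = 7.79 + 2×1.41 = 10.61 m
R = A/P = 10.98/10.61 = 1.035 m
Q = (1/n)·A·R^(2/3)·S^(1/2) = (1/0.012) × 10.98 × 1.035^(2/3) × 0.0022^(1/2) = 43.94 m³/s

43.9 m³/s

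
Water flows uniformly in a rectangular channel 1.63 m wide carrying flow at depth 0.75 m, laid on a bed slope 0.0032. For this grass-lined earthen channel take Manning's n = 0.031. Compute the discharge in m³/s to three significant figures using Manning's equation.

1.19 m³/s

A = b·y = 1.63 × 0.75 = 1.223 m²
P = b + 2y = 1.63 + 2×0.75 = 3.130 m
R = A/P = 1.223/3.130 = 0.3906 m
Q = (1/n)·A·R^(2/3)·S^(1/2) = (1/0.031) × 1.223 × 0.3906^(2/3) × 0.0032^(1/2) = 1.192 m³/s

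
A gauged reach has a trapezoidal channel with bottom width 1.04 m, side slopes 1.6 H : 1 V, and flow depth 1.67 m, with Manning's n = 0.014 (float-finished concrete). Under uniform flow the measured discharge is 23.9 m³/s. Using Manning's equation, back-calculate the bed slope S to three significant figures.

0.00365

A = (b + z·y)·y = (1.04 + 1.6×1.67)×1.67 = 6.199 m²
P = b + 2y√(1+z²) = 1.04 + 2×1.67×√(1+1.6²) = 7.342 m
R = A/P = 6.199/7.342 = 0.8443 m
S = (Q·n / (1·A·R^(2/3)))² = (23.9×0.014 / (1×6.199×0.8933))² = 0.003651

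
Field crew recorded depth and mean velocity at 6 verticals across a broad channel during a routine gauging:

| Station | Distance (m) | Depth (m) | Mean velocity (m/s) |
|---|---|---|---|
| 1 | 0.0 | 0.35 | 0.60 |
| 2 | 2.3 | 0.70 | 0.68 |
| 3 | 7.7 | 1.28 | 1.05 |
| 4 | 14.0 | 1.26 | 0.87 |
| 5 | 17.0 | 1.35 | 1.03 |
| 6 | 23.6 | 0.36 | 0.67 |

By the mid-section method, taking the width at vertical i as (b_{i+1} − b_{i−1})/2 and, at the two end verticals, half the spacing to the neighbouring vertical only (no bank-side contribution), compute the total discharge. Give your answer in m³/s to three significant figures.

w_1 = (2.3 − 0.0)/2 = 1.15 m; q_1 = 0.60 × 0.35 × 1.15 = 0.2415 m³/s
w_2 = (7.7 − 0.0)/2 = 3.85 m; q_2 = 0.68 × 0.70 × 3.85 = 1.833 m³/s
w_3 = (14.0 − 2.3)/2 = 5.85 m; q_3 = 1.05 × 1.28 × 5.85 = 7.862 m³/s
w_4 = (17.0 − 7.7)/2 = 4.65 m; q_4 = 0.87 × 1.26 × 4.65 = 5.097 m³/s
w_5 = (23.6 − 14.0)/2 = 4.8 m; q_5 = 1.03 × 1.35 × 4.8 = 6.674 m³/s
w_6 = (23.6 − 17.0)/2 = 3.3 m; q_6 = 0.67 × 0.36 × 3.3 = 0.7960 m³/s
Q = Σ qᵢ = 22.50 m³/s

22.5 m³/s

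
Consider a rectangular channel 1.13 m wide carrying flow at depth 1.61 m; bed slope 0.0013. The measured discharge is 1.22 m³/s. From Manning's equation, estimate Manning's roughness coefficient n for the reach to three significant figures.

A = b·y = 1.13 × 1.61 = 1.819 m²
P = b + 2y = 1.13 + 2×1.61 = 4.350 m
R = A/P = 1.819/4.350 = 0.4182 m
n = (1/Q)·A·R^(2/3)·S^(1/2) = (1/1.22) × 1.819 × 0.5593 × 0.03606 = 0.03007

0.0301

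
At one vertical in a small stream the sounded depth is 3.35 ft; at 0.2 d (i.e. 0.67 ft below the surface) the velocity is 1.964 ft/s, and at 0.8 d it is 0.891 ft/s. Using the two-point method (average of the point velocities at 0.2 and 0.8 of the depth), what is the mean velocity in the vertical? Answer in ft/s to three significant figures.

1.43 ft/s

v̄ = (1.964 + 0.891) / 2 = 1.428 ft/s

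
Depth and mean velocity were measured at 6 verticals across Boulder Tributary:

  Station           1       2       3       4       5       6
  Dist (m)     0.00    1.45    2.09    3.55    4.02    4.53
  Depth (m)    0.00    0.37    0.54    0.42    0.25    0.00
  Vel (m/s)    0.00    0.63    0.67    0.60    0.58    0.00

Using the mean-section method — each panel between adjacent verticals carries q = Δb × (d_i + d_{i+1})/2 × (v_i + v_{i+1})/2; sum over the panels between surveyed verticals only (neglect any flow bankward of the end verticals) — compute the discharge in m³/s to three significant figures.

0.830 m³/s

Panel 1-2: Δb = 1.45 m, d̄ = (0.00+0.37)/2 = 0.185, v̄ = (0.00+0.63)/2 = 0.315 → q = 1.45×0.185×0.315 = 0.08450 m³/s
Panel 2-3: Δb = 0.64 m, d̄ = (0.37+0.54)/2 = 0.455, v̄ = (0.63+0.67)/2 = 0.65 → q = 0.64×0.455×0.65 = 0.1893 m³/s
Panel 3-4: Δb = 1.46 m, d̄ = (0.54+0.42)/2 = 0.48, v̄ = (0.67+0.60)/2 = 0.635 → q = 1.46×0.48×0.635 = 0.4450 m³/s
Panel 4-5: Δb = 0.47 m, d̄ = (0.42+0.25)/2 = 0.335, v̄ = (0.60+0.58)/2 = 0.59 → q = 0.47×0.335×0.59 = 0.09290 m³/s
Panel 5-6: Δb = 0.51 m, d̄ = (0.25+0.00)/2 = 0.125, v̄ = (0.58+0.00)/2 = 0.29 → q = 0.51×0.125×0.29 = 0.01849 m³/s
Q = Σ q = 0.8302 m³/s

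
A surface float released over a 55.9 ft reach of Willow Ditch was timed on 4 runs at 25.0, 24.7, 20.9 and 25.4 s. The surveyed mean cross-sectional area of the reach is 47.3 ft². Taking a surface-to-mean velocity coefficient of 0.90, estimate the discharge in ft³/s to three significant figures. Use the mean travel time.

99.2 ft³/s

t̄ = (25.0 + 24.7 + 20.9 + 25.4) / 4 = 24 s
v_surface = L / t̄ = 55.9 / 24 = 2.329 ft/s
v_mean = 0.90 × 2.329 = 2.096 ft/s
Q = A × v_mean = 47.3 × 2.096 = 99.15 ft³/s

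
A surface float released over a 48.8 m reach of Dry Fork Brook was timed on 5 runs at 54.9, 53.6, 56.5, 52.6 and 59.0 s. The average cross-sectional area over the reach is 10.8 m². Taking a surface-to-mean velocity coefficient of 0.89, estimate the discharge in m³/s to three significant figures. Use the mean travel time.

8.48 m³/s

t̄ = (54.9 + 53.6 + 56.5 + 52.6 + 59.0) / 5 = 55.32 s
v_surface = L / t̄ = 48.8 / 55.32 = 0.8821 m/s
v_mean = 0.89 × 0.8821 = 0.7851 m/s
Q = A × v_mean = 10.8 × 0.7851 = 8.479 m³/s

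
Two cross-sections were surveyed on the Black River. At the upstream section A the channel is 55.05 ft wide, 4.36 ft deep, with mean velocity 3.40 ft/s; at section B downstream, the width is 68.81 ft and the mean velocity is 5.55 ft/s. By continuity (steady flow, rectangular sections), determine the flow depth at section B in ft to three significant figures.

Q = A₁V₁ = (55.05×4.36) × 3.40 = 816.1 ft³/s
d₂ = Q/(b₂ V₂) = 816.1/(68.81×5.55) = 2.137 ft

2.14 ft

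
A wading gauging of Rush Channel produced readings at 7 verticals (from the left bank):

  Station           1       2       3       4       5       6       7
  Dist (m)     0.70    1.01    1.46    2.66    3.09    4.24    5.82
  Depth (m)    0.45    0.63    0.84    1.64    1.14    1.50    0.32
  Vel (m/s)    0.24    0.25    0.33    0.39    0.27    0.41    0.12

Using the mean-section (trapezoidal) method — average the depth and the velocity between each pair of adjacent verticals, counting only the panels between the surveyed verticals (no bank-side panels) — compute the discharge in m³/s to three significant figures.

1.77 m³/s

Panel 1-2: Δb = 0.31 m, d̄ = (0.45+0.63)/2 = 0.54, v̄ = (0.24+0.25)/2 = 0.245 → q = 0.31×0.54×0.245 = 0.04101 m³/s
Panel 2-3: Δb = 0.45 m, d̄ = (0.63+0.84)/2 = 0.735, v̄ = (0.25+0.33)/2 = 0.29 → q = 0.45×0.735×0.29 = 0.09592 m³/s
Panel 3-4: Δb = 1.2 m, d̄ = (0.84+1.64)/2 = 1.24, v̄ = (0.33+0.39)/2 = 0.36 → q = 1.2×1.24×0.36 = 0.5357 m³/s
Panel 4-5: Δb = 0.43 m, d̄ = (1.64+1.14)/2 = 1.39, v̄ = (0.39+0.27)/2 = 0.33 → q = 0.43×1.39×0.33 = 0.1972 m³/s
Panel 5-6: Δb = 1.15 m, d̄ = (1.14+1.50)/2 = 1.32, v̄ = (0.27+0.41)/2 = 0.34 → q = 1.15×1.32×0.34 = 0.5161 m³/s
Panel 6-7: Δb = 1.58 m, d̄ = (1.50+0.32)/2 = 0.91, v̄ = (0.41+0.12)/2 = 0.265 → q = 1.58×0.91×0.265 = 0.3810 m³/s
Q = Σ q = 1.767 m³/s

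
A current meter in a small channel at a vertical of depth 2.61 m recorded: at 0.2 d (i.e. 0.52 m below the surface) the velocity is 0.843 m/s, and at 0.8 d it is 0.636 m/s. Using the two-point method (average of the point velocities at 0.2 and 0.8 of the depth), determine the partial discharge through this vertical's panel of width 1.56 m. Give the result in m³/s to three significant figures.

3.01 m³/s

v̄ = (0.843 + 0.636) / 2 = 0.7395 m/s
q = v̄ × d × w = 0.7395 × 2.61 × 1.56 = 3.011 m³/s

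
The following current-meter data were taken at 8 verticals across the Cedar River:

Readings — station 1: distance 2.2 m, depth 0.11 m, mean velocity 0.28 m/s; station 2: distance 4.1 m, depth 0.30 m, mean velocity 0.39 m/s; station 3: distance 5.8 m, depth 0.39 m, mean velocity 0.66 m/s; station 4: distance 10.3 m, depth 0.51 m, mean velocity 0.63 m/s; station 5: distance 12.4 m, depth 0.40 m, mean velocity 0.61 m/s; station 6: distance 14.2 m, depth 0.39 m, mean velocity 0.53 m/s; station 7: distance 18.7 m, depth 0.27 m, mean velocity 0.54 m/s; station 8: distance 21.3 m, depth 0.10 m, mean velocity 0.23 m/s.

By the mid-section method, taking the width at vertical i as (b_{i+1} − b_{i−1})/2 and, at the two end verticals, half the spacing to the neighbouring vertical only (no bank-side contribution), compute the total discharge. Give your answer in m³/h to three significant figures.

13600 m³/h

w_1 = (4.1 − 2.2)/2 = 0.95 m; q_1 = 0.28 × 0.11 × 0.95 = 0.02926 m³/s
w_2 = (5.8 − 2.2)/2 = 1.8 m; q_2 = 0.39 × 0.30 × 1.8 = 0.2106 m³/s
w_3 = (10.3 − 4.1)/2 = 3.1 m; q_3 = 0.66 × 0.39 × 3.1 = 0.7979 m³/s
w_4 = (12.4 − 5.8)/2 = 3.3 m; q_4 = 0.63 × 0.51 × 3.3 = 1.060 m³/s
w_5 = (14.2 − 10.3)/2 = 1.95 m; q_5 = 0.61 × 0.40 × 1.95 = 0.4758 m³/s
w_6 = (18.7 − 12.4)/2 = 3.15 m; q_6 = 0.53 × 0.39 × 3.15 = 0.6511 m³/s
w_7 = (21.3 − 14.2)/2 = 3.55 m; q_7 = 0.54 × 0.27 × 3.55 = 0.5176 m³/s
w_8 = (21.3 − 18.7)/2 = 1.3 m; q_8 = 0.23 × 0.10 × 1.3 = 0.02990 m³/s
Q = Σ qᵢ = 3.772 m³/s
= 3.772 × 3600 = 13580 m³/h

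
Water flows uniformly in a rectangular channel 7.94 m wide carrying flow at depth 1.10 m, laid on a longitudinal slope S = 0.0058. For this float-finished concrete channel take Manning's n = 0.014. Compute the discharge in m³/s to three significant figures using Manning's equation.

43.0 m³/s

A = b·y = 7.94 × 1.10 = 8.734 m²
P = b + 2y = 7.94 + 2×1.10 = 10.14 m
R = A/P = 8.734/10.14 = 0.8613 m
Q = (1/n)·A·R^(2/3)·S^(1/2) = (1/0.014) × 8.734 × 0.8613^(2/3) × 0.0058^(1/2) = 43.01 m³/s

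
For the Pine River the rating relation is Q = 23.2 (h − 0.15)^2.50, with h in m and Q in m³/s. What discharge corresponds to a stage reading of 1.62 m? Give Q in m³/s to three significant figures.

Q = 23.2 × (1.62 − 0.15)^2.50 = 23.2 × 1.47^2.50 = 60.78 m³/s

60.8 m³/s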